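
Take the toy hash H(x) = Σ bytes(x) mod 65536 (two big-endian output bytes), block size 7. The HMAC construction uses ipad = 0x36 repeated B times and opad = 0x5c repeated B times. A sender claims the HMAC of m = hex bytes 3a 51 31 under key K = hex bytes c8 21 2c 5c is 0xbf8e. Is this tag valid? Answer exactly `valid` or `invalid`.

Key hex bytes c8 21 2c 5c is 4 bytes ≤ B = 7; zero-pad to 7 bytes: K' = c8 21 2c 5c 00 00 00.
K' ⊕ ipad = fe 17 1a 6a 36 36 36; K' ⊕ opad = 94 7d 70 00 5c 5c 5c.
Inner hash: sum = 254+23+26+106+54+54+54+58+81+49 = 759 → 02 f7.
Outer hash (recomputed tag): sum = 148+125+112+0+92+92+92+2+247 = 910 → 03 8e.
Recomputed tag = 038e; claimed = bf8e → mismatch.

invalid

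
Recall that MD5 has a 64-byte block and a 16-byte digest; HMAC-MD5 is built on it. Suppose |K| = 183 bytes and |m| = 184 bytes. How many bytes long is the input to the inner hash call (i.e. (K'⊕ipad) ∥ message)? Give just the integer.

248

Key is 183 > 64 bytes, so it is hashed to 16 bytes then zero-padded to 64: |K'| = 64.
Inner input = (K'⊕ipad) ∥ m → 64 + 184 = 248 bytes.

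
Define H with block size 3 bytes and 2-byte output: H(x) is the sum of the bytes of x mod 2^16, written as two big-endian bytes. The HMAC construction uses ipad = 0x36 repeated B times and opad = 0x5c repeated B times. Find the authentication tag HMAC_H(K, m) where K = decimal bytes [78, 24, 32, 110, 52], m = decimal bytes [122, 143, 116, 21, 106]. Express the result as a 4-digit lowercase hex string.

Key decimal bytes [78, 24, 32, 110, 52] = 4e 18 20 6e 34 is 5 bytes > B = 3, so hash it first: H(key) = 01 28, then zero-pad to 3 bytes: K' = 01 28 00.
K' ⊕ ipad = 37 1e 36.  K' ⊕ opad = 5d 74 5c.
Inner input = (K'⊕ipad) ∥ m = 37 1e 36 ∥ 7a 8f 74 15 6a.
Inner hash: sum = 55+30+54+122+143+116+21+106 = 647 → 02 87.
Outer input = (K'⊕opad) ∥ inner = 5d 74 5c ∥ 02 87.
Outer hash (tag): sum = 93+116+92+2+135 = 438 → 01 b6.

01b6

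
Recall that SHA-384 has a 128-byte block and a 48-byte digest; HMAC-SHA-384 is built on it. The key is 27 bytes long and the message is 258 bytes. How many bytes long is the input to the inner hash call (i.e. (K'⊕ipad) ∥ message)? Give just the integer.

Key is 27 ≤ 128 bytes, zero-padded: |K'| = 128.
Inner input = (K'⊕ipad) ∥ m → 128 + 258 = 386 bytes.

386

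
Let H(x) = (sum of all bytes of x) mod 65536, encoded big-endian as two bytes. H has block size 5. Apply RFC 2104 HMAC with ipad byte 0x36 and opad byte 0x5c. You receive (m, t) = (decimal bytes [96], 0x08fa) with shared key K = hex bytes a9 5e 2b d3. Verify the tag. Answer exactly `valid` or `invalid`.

Key hex bytes a9 5e 2b d3 is 4 bytes ≤ B = 5; zero-pad to 5 bytes: K' = a9 5e 2b d3 00.
K' ⊕ ipad = 9f 68 1d e5 36; K' ⊕ opad = f5 02 77 8f 5c.
Inner hash: sum = 159+104+29+229+54+96 = 671 → 02 9f.
Outer hash (recomputed tag): sum = 245+2+119+143+92+2+159 = 762 → 02 fa.
Recomputed tag = 02fa; claimed = 08fa → mismatch.

invalid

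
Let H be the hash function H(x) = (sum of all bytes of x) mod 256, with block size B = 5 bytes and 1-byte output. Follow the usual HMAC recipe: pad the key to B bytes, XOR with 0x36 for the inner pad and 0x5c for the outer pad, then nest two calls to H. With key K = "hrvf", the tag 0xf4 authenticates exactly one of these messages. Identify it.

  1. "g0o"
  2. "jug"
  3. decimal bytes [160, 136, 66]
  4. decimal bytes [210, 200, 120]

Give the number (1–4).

Key "hrvf" = 68 72 76 66 is 4 bytes ≤ B = 5; zero-pad to 5 bytes: K' = 68 72 76 66 00.
K' ⊕ ipad = 5e 44 40 50 36; K' ⊕ opad = 34 2e 2a 3a 5c.
m1: inner = H(5e 44 40 50 36 67 30 6f) = 6e; tag = H(34 2e 2a 3a 5c 6e) = 90
m2: inner = H(5e 44 40 50 36 6a 75 67) = ae; tag = H(34 2e 2a 3a 5c ae) = d0
m3: inner = H(5e 44 40 50 36 a0 88 42) = d2; tag = H(34 2e 2a 3a 5c d2) = f4 ← matches
m4: inner = H(5e 44 40 50 36 d2 c8 78) = 7a; tag = H(34 2e 2a 3a 5c 7a) = 9c

3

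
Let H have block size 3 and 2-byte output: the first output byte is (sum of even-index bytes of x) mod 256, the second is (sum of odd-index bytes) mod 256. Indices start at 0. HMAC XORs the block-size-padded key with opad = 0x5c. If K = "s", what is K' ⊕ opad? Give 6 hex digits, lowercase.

2f5c5c

Key "s" = 73 is 1 byte ≤ B = 3; zero-pad to 3 bytes: K' = 73 00 00.
XOR each byte with 0x5c: 73⊕5c=2f, 00⊕5c=5c, 00⊕5c=5c.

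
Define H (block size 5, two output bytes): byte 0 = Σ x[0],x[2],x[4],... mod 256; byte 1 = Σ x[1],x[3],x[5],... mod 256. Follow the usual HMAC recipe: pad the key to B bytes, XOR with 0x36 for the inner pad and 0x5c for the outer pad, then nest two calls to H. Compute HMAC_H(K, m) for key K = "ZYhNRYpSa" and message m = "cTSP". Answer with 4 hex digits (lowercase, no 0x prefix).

Key "ZYhNRYpSa" = 5a 59 68 4e 52 59 70 53 61 is 9 bytes > B = 5, so hash it first: H(key) = e5 53, then zero-pad to 5 bytes: K' = e5 53 00 00 00.
K' ⊕ ipad = d3 65 36 36 36.  K' ⊕ opad = b9 0f 5c 5c 5c.
Inner input = (K'⊕ipad) ∥ m = d3 65 36 36 36 ∥ 63 54 53 50.
Inner hash: even-index sum = 483 mod 256 = 227; odd-index sum = 337 mod 256 = 81 → e3 51.
Outer input = (K'⊕opad) ∥ inner = b9 0f 5c 5c 5c ∥ e3 51.
Outer hash (tag): even-index sum = 450 mod 256 = 194; odd-index sum = 334 mod 256 = 78 → c2 4e.

c24e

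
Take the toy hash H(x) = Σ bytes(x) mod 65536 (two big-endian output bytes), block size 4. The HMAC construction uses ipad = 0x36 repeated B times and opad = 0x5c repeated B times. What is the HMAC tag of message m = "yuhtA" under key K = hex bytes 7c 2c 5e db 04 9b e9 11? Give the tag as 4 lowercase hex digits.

Key hex bytes 7c 2c 5e db 04 9b e9 11 is 8 bytes > B = 4, so hash it first: H(key) = 03 7a, then zero-pad to 4 bytes: K' = 03 7a 00 00.
K' ⊕ ipad = 35 4c 36 36.  K' ⊕ opad = 5f 26 5c 5c.
Inner input = (K'⊕ipad) ∥ m = 35 4c 36 36 ∥ 79 75 68 74 41.
Inner hash: sum = 53+76+54+54+121+117+104+116+65 = 760 → 02 f8.
Outer input = (K'⊕opad) ∥ inner = 5f 26 5c 5c ∥ 02 f8.
Outer hash (tag): sum = 95+38+92+92+2+248 = 567 → 02 37.

0237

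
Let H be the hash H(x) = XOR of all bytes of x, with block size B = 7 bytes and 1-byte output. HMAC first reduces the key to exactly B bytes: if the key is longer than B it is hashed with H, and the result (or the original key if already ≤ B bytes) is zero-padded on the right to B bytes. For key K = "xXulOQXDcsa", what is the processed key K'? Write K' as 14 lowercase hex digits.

4a000000000000

|K| = 11 > B = 7, so first hash the key.
H(K): XOR 78⊕58⊕75⊕6c⊕4f⊕51⊕58⊕44⊕63⊕73⊕61 = 4a.
Zero-pad H(K) = 4a to 7 bytes: K' = 4a 00 00 00 00 00 00.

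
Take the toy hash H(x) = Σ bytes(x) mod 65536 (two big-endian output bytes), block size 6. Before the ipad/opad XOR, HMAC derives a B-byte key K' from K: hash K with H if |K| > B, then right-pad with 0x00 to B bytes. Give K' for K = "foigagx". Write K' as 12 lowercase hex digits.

02e500000000

|K| = 7 > B = 6, so first hash the key.
H(K): sum = 102+111+105+103+97+103+120 = 741 → 02 e5.
Zero-pad H(K) = 02 e5 to 6 bytes: K' = 02 e5 00 00 00 00.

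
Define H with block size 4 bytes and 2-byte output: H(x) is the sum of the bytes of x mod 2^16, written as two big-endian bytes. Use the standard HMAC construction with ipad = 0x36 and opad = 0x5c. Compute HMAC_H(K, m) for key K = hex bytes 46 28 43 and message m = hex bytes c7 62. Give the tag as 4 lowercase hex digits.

Key hex bytes 46 28 43 is 3 bytes ≤ B = 4; zero-pad to 4 bytes: K' = 46 28 43 00.
K' ⊕ ipad = 70 1e 75 36.  K' ⊕ opad = 1a 74 1f 5c.
Inner input = (K'⊕ipad) ∥ m = 70 1e 75 36 ∥ c7 62.
Inner hash: sum = 112+30+117+54+199+98 = 610 → 02 62.
Outer input = (K'⊕opad) ∥ inner = 1a 74 1f 5c ∥ 02 62.
Outer hash (tag): sum = 26+116+31+92+2+98 = 365 → 01 6d.

016d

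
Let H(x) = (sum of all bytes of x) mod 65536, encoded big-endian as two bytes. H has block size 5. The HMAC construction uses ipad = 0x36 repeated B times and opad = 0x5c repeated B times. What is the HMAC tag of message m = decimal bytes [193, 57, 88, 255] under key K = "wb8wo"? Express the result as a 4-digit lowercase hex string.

01bc

Key "wb8wo" = 77 62 38 77 6f is exactly B = 5 bytes: K' = 77 62 38 77 6f.
K' ⊕ ipad = 41 54 0e 41 59.  K' ⊕ opad = 2b 3e 64 2b 33.
Inner input = (K'⊕ipad) ∥ m = 41 54 0e 41 59 ∥ c1 39 58 ff.
Inner hash: sum = 65+84+14+65+89+193+57+88+255 = 910 → 03 8e.
Outer input = (K'⊕opad) ∥ inner = 2b 3e 64 2b 33 ∥ 03 8e.
Outer hash (tag): sum = 43+62+100+43+51+3+142 = 444 → 01 bc.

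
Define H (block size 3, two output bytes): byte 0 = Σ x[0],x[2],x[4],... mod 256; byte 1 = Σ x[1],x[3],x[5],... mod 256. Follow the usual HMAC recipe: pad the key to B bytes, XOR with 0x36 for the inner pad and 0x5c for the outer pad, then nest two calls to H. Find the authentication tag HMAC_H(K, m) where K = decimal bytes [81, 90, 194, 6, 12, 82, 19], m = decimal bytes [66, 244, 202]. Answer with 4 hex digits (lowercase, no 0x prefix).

Key decimal bytes [81, 90, 194, 6, 12, 82, 19] = 51 5a c2 06 0c 52 13 is 7 bytes > B = 3, so hash it first: H(key) = 32 b2, then zero-pad to 3 bytes: K' = 32 b2 00.
K' ⊕ ipad = 04 84 36.  K' ⊕ opad = 6e ee 5c.
Inner input = (K'⊕ipad) ∥ m = 04 84 36 ∥ 42 f4 ca.
Inner hash: even-index sum = 302 mod 256 = 46; odd-index sum = 400 mod 256 = 144 → 2e 90.
Outer input = (K'⊕opad) ∥ inner = 6e ee 5c ∥ 2e 90.
Outer hash (tag): even-index sum = 346 mod 256 = 90; odd-index sum = 284 mod 256 = 28 → 5a 1c.

5a1c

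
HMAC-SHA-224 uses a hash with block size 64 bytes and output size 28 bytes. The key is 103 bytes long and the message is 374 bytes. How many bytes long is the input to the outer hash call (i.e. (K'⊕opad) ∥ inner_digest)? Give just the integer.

Key is 103 > 64 bytes, so it is hashed to 28 bytes then zero-padded to 64: |K'| = 64.
Outer input = (K'⊕opad) ∥ H(inner) → 64 + 28 = 92 bytes.

92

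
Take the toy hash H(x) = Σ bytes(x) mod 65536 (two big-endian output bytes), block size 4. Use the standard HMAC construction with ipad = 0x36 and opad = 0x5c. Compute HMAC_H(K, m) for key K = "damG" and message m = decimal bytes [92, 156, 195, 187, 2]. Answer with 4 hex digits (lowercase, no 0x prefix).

Key "damG" = 64 61 6d 47 is exactly B = 4 bytes: K' = 64 61 6d 47.
K' ⊕ ipad = 52 57 5b 71.  K' ⊕ opad = 38 3d 31 1b.
Inner input = (K'⊕ipad) ∥ m = 52 57 5b 71 ∥ 5c 9c c3 bb 02.
Inner hash: sum = 82+87+91+113+92+156+195+187+2 = 1005 → 03 ed.
Outer input = (K'⊕opad) ∥ inner = 38 3d 31 1b ∥ 03 ed.
Outer hash (tag): sum = 56+61+49+27+3+237 = 433 → 01 b1.

01b1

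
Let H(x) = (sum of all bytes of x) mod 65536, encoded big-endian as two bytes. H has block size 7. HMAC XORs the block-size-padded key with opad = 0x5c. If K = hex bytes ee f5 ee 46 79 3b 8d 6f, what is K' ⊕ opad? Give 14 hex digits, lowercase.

589b5c5c5c5c5c

Key hex bytes ee f5 ee 46 79 3b 8d 6f is 8 bytes > B = 7, so hash it first: H(key) = 04 c7, then zero-pad to 7 bytes: K' = 04 c7 00 00 00 00 00.
XOR each byte with 0x5c: 04⊕5c=58, c7⊕5c=9b, 00⊕5c=5c, 00⊕5c=5c, 00⊕5c=5c, 00⊕5c=5c, 00⊕5c=5c.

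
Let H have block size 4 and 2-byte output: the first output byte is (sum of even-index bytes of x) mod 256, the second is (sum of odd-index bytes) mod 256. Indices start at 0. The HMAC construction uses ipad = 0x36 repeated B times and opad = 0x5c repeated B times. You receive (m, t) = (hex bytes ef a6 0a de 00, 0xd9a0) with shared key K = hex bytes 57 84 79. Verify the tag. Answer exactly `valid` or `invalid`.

valid

Key hex bytes 57 84 79 is 3 bytes ≤ B = 4; zero-pad to 4 bytes: K' = 57 84 79 00.
K' ⊕ ipad = 61 b2 4f 36; K' ⊕ opad = 0b d8 25 5c.
Inner hash: even-index sum = 425 mod 256 = 169; odd-index sum = 620 mod 256 = 108 → a9 6c.
Outer hash (recomputed tag): even-index sum = 217 mod 256 = 217; odd-index sum = 416 mod 256 = 160 → d9 a0.
Recomputed tag = d9a0; claimed = d9a0 → match.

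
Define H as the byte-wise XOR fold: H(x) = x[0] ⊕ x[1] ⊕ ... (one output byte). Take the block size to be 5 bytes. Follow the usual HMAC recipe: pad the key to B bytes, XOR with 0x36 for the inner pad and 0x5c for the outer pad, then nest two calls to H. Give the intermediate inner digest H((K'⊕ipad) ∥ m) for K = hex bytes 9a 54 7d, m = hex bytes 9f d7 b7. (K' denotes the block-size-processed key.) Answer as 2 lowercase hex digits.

Key hex bytes 9a 54 7d is 3 bytes ≤ B = 5; zero-pad to 5 bytes: K' = 9a 54 7d 00 00.
K' ⊕ ipad = ac 62 4b 36 36.
Inner input = ac 62 4b 36 36 ∥ 9f d7 b7.
Inner hash: XOR ac⊕62⊕4b⊕36⊕36⊕9f⊕d7⊕b7 = 7a.

7a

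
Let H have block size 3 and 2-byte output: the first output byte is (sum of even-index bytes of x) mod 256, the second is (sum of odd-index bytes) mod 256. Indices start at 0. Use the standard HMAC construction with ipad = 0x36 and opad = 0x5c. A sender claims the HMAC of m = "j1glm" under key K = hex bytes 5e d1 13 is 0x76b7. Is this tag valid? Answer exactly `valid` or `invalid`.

Key hex bytes 5e d1 13 is exactly B = 3 bytes: K' = 5e d1 13.
K' ⊕ ipad = 68 e7 25; K' ⊕ opad = 02 8d 4f.
Inner hash: even-index sum = 298 mod 256 = 42; odd-index sum = 549 mod 256 = 37 → 2a 25.
Outer hash (recomputed tag): even-index sum = 118 mod 256 = 118; odd-index sum = 183 mod 256 = 183 → 76 b7.
Recomputed tag = 76b7; claimed = 76b7 → match.

valid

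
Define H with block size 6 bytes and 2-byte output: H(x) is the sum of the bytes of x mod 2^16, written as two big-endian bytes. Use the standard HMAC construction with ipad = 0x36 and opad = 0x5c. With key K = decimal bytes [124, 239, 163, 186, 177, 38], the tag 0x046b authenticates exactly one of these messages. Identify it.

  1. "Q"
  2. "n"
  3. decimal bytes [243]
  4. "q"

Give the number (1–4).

Key decimal bytes [124, 239, 163, 186, 177, 38] = 7c ef a3 ba b1 26 is exactly B = 6 bytes: K' = 7c ef a3 ba b1 26.
K' ⊕ ipad = 4a d9 95 8c 87 10; K' ⊕ opad = 20 b3 ff e6 ed 7a.
m1: inner = H(4a d9 95 8c 87 10 51) = 03 2c; tag = H(20 b3 ff e6 ed 7a 03 2c) = 044e
m2: inner = H(4a d9 95 8c 87 10 6e) = 03 49; tag = H(20 b3 ff e6 ed 7a 03 49) = 046b ← matches
m3: inner = H(4a d9 95 8c 87 10 f3) = 03 ce; tag = H(20 b3 ff e6 ed 7a 03 ce) = 04f0
m4: inner = H(4a d9 95 8c 87 10 71) = 03 4c; tag = H(20 b3 ff e6 ed 7a 03 4c) = 046e

2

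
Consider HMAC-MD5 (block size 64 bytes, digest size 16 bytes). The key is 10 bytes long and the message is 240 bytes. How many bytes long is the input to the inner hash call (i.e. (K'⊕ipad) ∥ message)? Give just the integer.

304

Key is 10 ≤ 64 bytes, zero-padded: |K'| = 64.
Inner input = (K'⊕ipad) ∥ m → 64 + 240 = 304 bytes.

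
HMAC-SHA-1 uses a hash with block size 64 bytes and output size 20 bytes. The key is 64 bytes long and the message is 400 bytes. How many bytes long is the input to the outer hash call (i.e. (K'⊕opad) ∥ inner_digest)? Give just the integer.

84

Key is 64 ≤ 64 bytes, zero-padded: |K'| = 64.
Outer input = (K'⊕opad) ∥ H(inner) → 64 + 20 = 84 bytes.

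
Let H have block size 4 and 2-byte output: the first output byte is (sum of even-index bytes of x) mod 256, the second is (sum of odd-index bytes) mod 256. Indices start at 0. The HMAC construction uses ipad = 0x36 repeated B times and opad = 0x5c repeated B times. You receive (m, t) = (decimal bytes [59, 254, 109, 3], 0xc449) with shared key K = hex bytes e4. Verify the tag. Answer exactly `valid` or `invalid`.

Key hex bytes e4 is 1 byte ≤ B = 4; zero-pad to 4 bytes: K' = e4 00 00 00.
K' ⊕ ipad = d2 36 36 36; K' ⊕ opad = b8 5c 5c 5c.
Inner hash: even-index sum = 432 mod 256 = 176; odd-index sum = 365 mod 256 = 109 → b0 6d.
Outer hash (recomputed tag): even-index sum = 452 mod 256 = 196; odd-index sum = 293 mod 256 = 37 → c4 25.
Recomputed tag = c425; claimed = c449 → mismatch.

invalid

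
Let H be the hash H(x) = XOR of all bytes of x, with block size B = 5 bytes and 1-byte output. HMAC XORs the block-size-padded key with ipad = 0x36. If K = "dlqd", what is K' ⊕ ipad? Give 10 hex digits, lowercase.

Key "dlqd" = 64 6c 71 64 is 4 bytes ≤ B = 5; zero-pad to 5 bytes: K' = 64 6c 71 64 00.
XOR each byte with 0x36: 64⊕36=52, 6c⊕36=5a, 71⊕36=47, 64⊕36=52, 00⊕36=36.

525a475236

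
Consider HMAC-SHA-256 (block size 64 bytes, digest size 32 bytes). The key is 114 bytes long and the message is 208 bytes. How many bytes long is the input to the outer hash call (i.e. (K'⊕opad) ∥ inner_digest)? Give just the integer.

96

Key is 114 > 64 bytes, so it is hashed to 32 bytes then zero-padded to 64: |K'| = 64.
Outer input = (K'⊕opad) ∥ H(inner) → 64 + 32 = 96 bytes.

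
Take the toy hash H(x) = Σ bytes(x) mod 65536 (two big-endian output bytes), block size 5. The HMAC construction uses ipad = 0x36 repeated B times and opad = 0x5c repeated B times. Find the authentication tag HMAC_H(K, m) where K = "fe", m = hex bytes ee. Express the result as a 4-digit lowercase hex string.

01bc

Key "fe" = 66 65 is 2 bytes ≤ B = 5; zero-pad to 5 bytes: K' = 66 65 00 00 00.
K' ⊕ ipad = 50 53 36 36 36.  K' ⊕ opad = 3a 39 5c 5c 5c.
Inner input = (K'⊕ipad) ∥ m = 50 53 36 36 36 ∥ ee.
Inner hash: sum = 80+83+54+54+54+238 = 563 → 02 33.
Outer input = (K'⊕opad) ∥ inner = 3a 39 5c 5c 5c ∥ 02 33.
Outer hash (tag): sum = 58+57+92+92+92+2+51 = 444 → 01 bc.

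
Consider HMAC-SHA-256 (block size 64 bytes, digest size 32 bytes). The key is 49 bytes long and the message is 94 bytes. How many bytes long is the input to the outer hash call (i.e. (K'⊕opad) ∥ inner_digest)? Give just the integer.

Key is 49 ≤ 64 bytes, zero-padded: |K'| = 64.
Outer input = (K'⊕opad) ∥ H(inner) → 64 + 32 = 96 bytes.

96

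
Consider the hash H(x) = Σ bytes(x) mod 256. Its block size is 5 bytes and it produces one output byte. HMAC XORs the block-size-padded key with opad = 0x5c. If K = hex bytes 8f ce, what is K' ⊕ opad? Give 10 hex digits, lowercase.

Key hex bytes 8f ce is 2 bytes ≤ B = 5; zero-pad to 5 bytes: K' = 8f ce 00 00 00.
XOR each byte with 0x5c: 8f⊕5c=d3, ce⊕5c=92, 00⊕5c=5c, 00⊕5c=5c, 00⊕5c=5c.

d3925c5c5c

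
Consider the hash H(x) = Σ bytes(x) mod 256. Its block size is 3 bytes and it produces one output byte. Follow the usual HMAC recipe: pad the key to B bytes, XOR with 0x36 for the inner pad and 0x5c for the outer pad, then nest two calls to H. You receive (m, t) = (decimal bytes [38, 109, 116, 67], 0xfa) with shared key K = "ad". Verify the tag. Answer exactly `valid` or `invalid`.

valid

Key "ad" = 61 64 is 2 bytes ≤ B = 3; zero-pad to 3 bytes: K' = 61 64 00.
K' ⊕ ipad = 57 52 36; K' ⊕ opad = 3d 38 5c.
Inner hash: sum = 87+82+54+38+109+116+67 = 553; mod 256 = 41 → 29.
Outer hash (recomputed tag): sum = 61+56+92+41 = 250 → fa.
Recomputed tag = fa; claimed = fa → match.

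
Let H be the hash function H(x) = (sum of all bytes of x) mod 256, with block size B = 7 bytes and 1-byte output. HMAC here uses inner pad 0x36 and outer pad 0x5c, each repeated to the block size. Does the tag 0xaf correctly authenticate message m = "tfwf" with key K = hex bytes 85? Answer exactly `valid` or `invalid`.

Key hex bytes 85 is 1 byte ≤ B = 7; zero-pad to 7 bytes: K' = 85 00 00 00 00 00 00.
K' ⊕ ipad = b3 36 36 36 36 36 36; K' ⊕ opad = d9 5c 5c 5c 5c 5c 5c.
Inner hash: sum = 179+54+54+54+54+54+54+116+102+119+102 = 942; mod 256 = 174 → ae.
Outer hash (recomputed tag): sum = 217+92+92+92+92+92+92+174 = 943; mod 256 = 175 → af.
Recomputed tag = af; claimed = af → match.

valid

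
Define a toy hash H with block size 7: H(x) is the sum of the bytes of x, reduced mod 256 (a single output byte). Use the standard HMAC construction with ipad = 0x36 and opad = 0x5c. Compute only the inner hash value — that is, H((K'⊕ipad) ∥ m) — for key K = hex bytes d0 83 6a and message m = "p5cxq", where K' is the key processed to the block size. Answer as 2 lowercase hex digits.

Key hex bytes d0 83 6a is 3 bytes ≤ B = 7; zero-pad to 7 bytes: K' = d0 83 6a 00 00 00 00.
K' ⊕ ipad = e6 b5 5c 36 36 36 36.
Inner input = e6 b5 5c 36 36 36 36 ∥ 70 35 63 78 71.
Inner hash: sum = 230+181+92+54+54+54+54+112+53+99+120+113 = 1216; mod 256 = 192 → c0.

c0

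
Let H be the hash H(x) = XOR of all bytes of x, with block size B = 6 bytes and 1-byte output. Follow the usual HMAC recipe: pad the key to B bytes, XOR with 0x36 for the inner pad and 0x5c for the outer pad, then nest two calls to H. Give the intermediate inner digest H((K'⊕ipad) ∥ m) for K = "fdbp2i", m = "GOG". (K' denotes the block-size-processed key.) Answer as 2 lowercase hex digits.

04

Key "fdbp2i" = 66 64 62 70 32 69 is exactly B = 6 bytes: K' = 66 64 62 70 32 69.
K' ⊕ ipad = 50 52 54 46 04 5f.
Inner input = 50 52 54 46 04 5f ∥ 47 4f 47.
Inner hash: XOR 50⊕52⊕54⊕46⊕04⊕5f⊕47⊕4f⊕47 = 04.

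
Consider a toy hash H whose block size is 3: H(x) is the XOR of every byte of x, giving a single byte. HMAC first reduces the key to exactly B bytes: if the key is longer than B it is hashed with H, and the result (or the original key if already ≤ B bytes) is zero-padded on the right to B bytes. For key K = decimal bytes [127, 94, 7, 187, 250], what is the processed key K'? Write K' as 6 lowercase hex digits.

670000

|K| = 5 > B = 3, so first hash the key.
H(K): XOR 7f⊕5e⊕07⊕bb⊕fa = 67.
Zero-pad H(K) = 67 to 3 bytes: K' = 67 00 00.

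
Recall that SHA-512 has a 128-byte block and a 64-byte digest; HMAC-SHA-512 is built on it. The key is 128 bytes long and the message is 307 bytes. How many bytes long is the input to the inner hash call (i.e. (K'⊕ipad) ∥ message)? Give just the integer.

Key is 128 ≤ 128 bytes, zero-padded: |K'| = 128.
Inner input = (K'⊕ipad) ∥ m → 128 + 307 = 435 bytes.

435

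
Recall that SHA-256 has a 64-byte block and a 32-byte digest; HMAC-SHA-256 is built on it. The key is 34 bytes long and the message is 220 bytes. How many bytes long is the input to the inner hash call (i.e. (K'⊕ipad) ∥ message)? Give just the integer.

Key is 34 ≤ 64 bytes, zero-padded: |K'| = 64.
Inner input = (K'⊕ipad) ∥ m → 64 + 220 = 284 bytes.

284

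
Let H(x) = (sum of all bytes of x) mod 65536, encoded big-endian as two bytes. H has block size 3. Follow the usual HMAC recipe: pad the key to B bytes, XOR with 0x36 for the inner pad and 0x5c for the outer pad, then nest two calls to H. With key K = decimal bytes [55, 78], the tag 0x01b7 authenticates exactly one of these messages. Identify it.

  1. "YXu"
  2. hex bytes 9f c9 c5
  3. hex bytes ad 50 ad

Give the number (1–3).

Key decimal bytes [55, 78] = 37 4e is 2 bytes ≤ B = 3; zero-pad to 3 bytes: K' = 37 4e 00.
K' ⊕ ipad = 01 78 36; K' ⊕ opad = 6b 12 5c.
m1: inner = H(01 78 36 59 58 75) = 01 d5; tag = H(6b 12 5c 01 d5) = 01af
m2: inner = H(01 78 36 9f c9 c5) = 02 dc; tag = H(6b 12 5c 02 dc) = 01b7 ← matches
m3: inner = H(01 78 36 ad 50 ad) = 02 59; tag = H(6b 12 5c 02 59) = 0134

2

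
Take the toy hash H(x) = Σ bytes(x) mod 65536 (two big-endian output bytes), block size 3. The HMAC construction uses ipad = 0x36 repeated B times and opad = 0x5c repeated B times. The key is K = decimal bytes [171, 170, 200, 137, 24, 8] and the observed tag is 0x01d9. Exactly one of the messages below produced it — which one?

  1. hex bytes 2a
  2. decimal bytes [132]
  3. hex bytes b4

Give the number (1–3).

Key decimal bytes [171, 170, 200, 137, 24, 8] = ab aa c8 89 18 08 is 6 bytes > B = 3, so hash it first: H(key) = 02 c6, then zero-pad to 3 bytes: K' = 02 c6 00.
K' ⊕ ipad = 34 f0 36; K' ⊕ opad = 5e 9a 5c.
m1: inner = H(34 f0 36 2a) = 01 84; tag = H(5e 9a 5c 01 84) = 01d9 ← matches
m2: inner = H(34 f0 36 84) = 01 de; tag = H(5e 9a 5c 01 de) = 0233
m3: inner = H(34 f0 36 b4) = 02 0e; tag = H(5e 9a 5c 02 0e) = 0164

1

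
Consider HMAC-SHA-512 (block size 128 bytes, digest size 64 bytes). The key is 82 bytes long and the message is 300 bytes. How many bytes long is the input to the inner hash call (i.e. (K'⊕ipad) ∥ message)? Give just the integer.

Key is 82 ≤ 128 bytes, zero-padded: |K'| = 128.
Inner input = (K'⊕ipad) ∥ m → 128 + 300 = 428 bytes.

428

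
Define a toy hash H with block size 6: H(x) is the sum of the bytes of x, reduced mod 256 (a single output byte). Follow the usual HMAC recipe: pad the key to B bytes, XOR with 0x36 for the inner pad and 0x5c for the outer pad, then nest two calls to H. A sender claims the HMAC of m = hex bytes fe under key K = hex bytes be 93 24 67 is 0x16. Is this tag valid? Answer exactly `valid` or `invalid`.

valid

Key hex bytes be 93 24 67 is 4 bytes ≤ B = 6; zero-pad to 6 bytes: K' = be 93 24 67 00 00.
K' ⊕ ipad = 88 a5 12 51 36 36; K' ⊕ opad = e2 cf 78 3b 5c 5c.
Inner hash: sum = 136+165+18+81+54+54+254 = 762; mod 256 = 250 → fa.
Outer hash (recomputed tag): sum = 226+207+120+59+92+92+250 = 1046; mod 256 = 22 → 16.
Recomputed tag = 16; claimed = 16 → match.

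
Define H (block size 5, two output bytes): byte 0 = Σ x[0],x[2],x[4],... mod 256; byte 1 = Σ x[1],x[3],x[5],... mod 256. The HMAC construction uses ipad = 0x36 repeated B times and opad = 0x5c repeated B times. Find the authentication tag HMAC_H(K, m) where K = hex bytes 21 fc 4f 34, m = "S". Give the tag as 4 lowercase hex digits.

Key hex bytes 21 fc 4f 34 is 4 bytes ≤ B = 5; zero-pad to 5 bytes: K' = 21 fc 4f 34 00.
K' ⊕ ipad = 17 ca 79 02 36.  K' ⊕ opad = 7d a0 13 68 5c.
Inner input = (K'⊕ipad) ∥ m = 17 ca 79 02 36 ∥ 53.
Inner hash: even-index sum = 198 mod 256 = 198; odd-index sum = 287 mod 256 = 31 → c6 1f.
Outer input = (K'⊕opad) ∥ inner = 7d a0 13 68 5c ∥ c6 1f.
Outer hash (tag): even-index sum = 267 mod 256 = 11; odd-index sum = 462 mod 256 = 206 → 0b ce.

0bce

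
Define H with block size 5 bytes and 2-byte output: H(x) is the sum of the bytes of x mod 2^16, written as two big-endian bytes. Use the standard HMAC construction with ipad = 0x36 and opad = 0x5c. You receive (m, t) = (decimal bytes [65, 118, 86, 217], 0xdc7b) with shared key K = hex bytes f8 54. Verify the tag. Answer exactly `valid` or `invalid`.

invalid

Key hex bytes f8 54 is 2 bytes ≤ B = 5; zero-pad to 5 bytes: K' = f8 54 00 00 00.
K' ⊕ ipad = ce 62 36 36 36; K' ⊕ opad = a4 08 5c 5c 5c.
Inner hash: sum = 206+98+54+54+54+65+118+86+217 = 952 → 03 b8.
Outer hash (recomputed tag): sum = 164+8+92+92+92+3+184 = 635 → 02 7b.
Recomputed tag = 027b; claimed = dc7b → mismatch.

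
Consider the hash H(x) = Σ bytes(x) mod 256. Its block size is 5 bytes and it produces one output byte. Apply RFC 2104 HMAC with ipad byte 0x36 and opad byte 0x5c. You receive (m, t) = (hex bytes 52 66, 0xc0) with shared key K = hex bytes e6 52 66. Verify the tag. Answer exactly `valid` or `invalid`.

invalid

Key hex bytes e6 52 66 is 3 bytes ≤ B = 5; zero-pad to 5 bytes: K' = e6 52 66 00 00.
K' ⊕ ipad = d0 64 50 36 36; K' ⊕ opad = ba 0e 3a 5c 5c.
Inner hash: sum = 208+100+80+54+54+82+102 = 680; mod 256 = 168 → a8.
Outer hash (recomputed tag): sum = 186+14+58+92+92+168 = 610; mod 256 = 98 → 62.
Recomputed tag = 62; claimed = c0 → mismatch.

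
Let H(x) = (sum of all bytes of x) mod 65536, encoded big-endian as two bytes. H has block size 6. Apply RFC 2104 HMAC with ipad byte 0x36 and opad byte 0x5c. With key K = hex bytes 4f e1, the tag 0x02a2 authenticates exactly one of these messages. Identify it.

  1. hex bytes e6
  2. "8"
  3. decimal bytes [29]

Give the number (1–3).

2

Key hex bytes 4f e1 is 2 bytes ≤ B = 6; zero-pad to 6 bytes: K' = 4f e1 00 00 00 00.
K' ⊕ ipad = 79 d7 36 36 36 36; K' ⊕ opad = 13 bd 5c 5c 5c 5c.
m1: inner = H(79 d7 36 36 36 36 e6) = 03 0e; tag = H(13 bd 5c 5c 5c 5c 03 0e) = 0251
m2: inner = H(79 d7 36 36 36 36 38) = 02 60; tag = H(13 bd 5c 5c 5c 5c 02 60) = 02a2 ← matches
m3: inner = H(79 d7 36 36 36 36 1d) = 02 45; tag = H(13 bd 5c 5c 5c 5c 02 45) = 0287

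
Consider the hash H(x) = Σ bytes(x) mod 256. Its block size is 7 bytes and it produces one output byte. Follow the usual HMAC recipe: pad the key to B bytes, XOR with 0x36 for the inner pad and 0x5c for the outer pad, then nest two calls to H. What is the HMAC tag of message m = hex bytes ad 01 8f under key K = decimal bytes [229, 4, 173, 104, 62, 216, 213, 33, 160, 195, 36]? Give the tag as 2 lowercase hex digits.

Key decimal bytes [229, 4, 173, 104, 62, 216, 213, 33, 160, 195, 36] = e5 04 ad 68 3e d8 d5 21 a0 c3 24 is 11 bytes > B = 7, so hash it first: H(key) = 91, then zero-pad to 7 bytes: K' = 91 00 00 00 00 00 00.
K' ⊕ ipad = a7 36 36 36 36 36 36.  K' ⊕ opad = cd 5c 5c 5c 5c 5c 5c.
Inner input = (K'⊕ipad) ∥ m = a7 36 36 36 36 36 36 ∥ ad 01 8f.
Inner hash: sum = 167+54+54+54+54+54+54+173+1+143 = 808; mod 256 = 40 → 28.
Outer input = (K'⊕opad) ∥ inner = cd 5c 5c 5c 5c 5c 5c ∥ 28.
Outer hash (tag): sum = 205+92+92+92+92+92+92+40 = 797; mod 256 = 29 → 1d.

1d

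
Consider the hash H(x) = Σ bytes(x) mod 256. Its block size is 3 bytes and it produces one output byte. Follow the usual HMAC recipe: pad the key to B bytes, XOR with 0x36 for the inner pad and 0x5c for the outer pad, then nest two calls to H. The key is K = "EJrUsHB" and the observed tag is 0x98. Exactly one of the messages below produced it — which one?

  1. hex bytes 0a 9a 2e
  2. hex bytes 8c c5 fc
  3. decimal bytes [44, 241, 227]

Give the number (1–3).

Key "EJrUsHB" = 45 4a 72 55 73 48 42 is 7 bytes > B = 3, so hash it first: H(key) = 53, then zero-pad to 3 bytes: K' = 53 00 00.
K' ⊕ ipad = 65 36 36; K' ⊕ opad = 0f 5c 5c.
m1: inner = H(65 36 36 0a 9a 2e) = a3; tag = H(0f 5c 5c a3) = 6a
m2: inner = H(65 36 36 8c c5 fc) = 1e; tag = H(0f 5c 5c 1e) = e5
m3: inner = H(65 36 36 2c f1 e3) = d1; tag = H(0f 5c 5c d1) = 98 ← matches

3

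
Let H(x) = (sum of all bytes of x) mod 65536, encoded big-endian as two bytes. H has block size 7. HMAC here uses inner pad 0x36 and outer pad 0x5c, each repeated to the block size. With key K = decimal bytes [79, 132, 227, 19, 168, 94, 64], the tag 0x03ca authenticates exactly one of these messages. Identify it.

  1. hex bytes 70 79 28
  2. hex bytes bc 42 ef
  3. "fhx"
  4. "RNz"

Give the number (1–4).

4

Key decimal bytes [79, 132, 227, 19, 168, 94, 64] = 4f 84 e3 13 a8 5e 40 is exactly B = 7 bytes: K' = 4f 84 e3 13 a8 5e 40.
K' ⊕ ipad = 79 b2 d5 25 9e 68 76; K' ⊕ opad = 13 d8 bf 4f f4 02 1c.
m1: inner = H(79 b2 d5 25 9e 68 76 70 79 28) = 04 b2; tag = H(13 d8 bf 4f f4 02 1c 04 b2) = 03c1
m2: inner = H(79 b2 d5 25 9e 68 76 bc 42 ef) = 05 8e; tag = H(13 d8 bf 4f f4 02 1c 05 8e) = 039e
m3: inner = H(79 b2 d5 25 9e 68 76 66 68 78) = 04 e7; tag = H(13 d8 bf 4f f4 02 1c 04 e7) = 03f6
m4: inner = H(79 b2 d5 25 9e 68 76 52 4e 7a) = 04 bb; tag = H(13 d8 bf 4f f4 02 1c 04 bb) = 03ca ← matches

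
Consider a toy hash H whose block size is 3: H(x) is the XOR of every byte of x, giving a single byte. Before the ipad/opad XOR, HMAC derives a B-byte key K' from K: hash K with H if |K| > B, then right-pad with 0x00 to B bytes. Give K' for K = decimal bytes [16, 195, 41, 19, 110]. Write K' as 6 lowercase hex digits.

|K| = 5 > B = 3, so first hash the key.
H(K): XOR 10⊕c3⊕29⊕13⊕6e = 87.
Zero-pad H(K) = 87 to 3 bytes: K' = 87 00 00.

870000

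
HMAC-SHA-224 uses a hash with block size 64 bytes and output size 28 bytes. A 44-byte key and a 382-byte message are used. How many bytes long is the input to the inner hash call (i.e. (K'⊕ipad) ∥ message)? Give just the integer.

Key is 44 ≤ 64 bytes, zero-padded: |K'| = 64.
Inner input = (K'⊕ipad) ∥ m → 64 + 382 = 446 bytes.

446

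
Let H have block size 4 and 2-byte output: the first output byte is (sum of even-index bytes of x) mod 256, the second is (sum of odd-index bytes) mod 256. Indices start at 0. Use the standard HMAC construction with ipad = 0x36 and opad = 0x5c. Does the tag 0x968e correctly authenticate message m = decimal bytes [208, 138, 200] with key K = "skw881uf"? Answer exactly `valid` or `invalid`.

Key "skw881uf" = 73 6b 77 38 38 31 75 66 is 8 bytes > B = 4, so hash it first: H(key) = 97 3a, then zero-pad to 4 bytes: K' = 97 3a 00 00.
K' ⊕ ipad = a1 0c 36 36; K' ⊕ opad = cb 66 5c 5c.
Inner hash: even-index sum = 623 mod 256 = 111; odd-index sum = 204 mod 256 = 204 → 6f cc.
Outer hash (recomputed tag): even-index sum = 406 mod 256 = 150; odd-index sum = 398 mod 256 = 142 → 96 8e.
Recomputed tag = 968e; claimed = 968e → match.

valid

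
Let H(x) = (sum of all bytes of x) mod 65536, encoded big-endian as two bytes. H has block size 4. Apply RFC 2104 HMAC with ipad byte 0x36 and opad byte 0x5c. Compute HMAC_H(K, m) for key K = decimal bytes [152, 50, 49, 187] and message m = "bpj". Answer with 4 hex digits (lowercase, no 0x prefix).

030a

Key decimal bytes [152, 50, 49, 187] = 98 32 31 bb is exactly B = 4 bytes: K' = 98 32 31 bb.
K' ⊕ ipad = ae 04 07 8d.  K' ⊕ opad = c4 6e 6d e7.
Inner input = (K'⊕ipad) ∥ m = ae 04 07 8d ∥ 62 70 6a.
Inner hash: sum = 174+4+7+141+98+112+106 = 642 → 02 82.
Outer input = (K'⊕opad) ∥ inner = c4 6e 6d e7 ∥ 02 82.
Outer hash (tag): sum = 196+110+109+231+2+130 = 778 → 03 0a.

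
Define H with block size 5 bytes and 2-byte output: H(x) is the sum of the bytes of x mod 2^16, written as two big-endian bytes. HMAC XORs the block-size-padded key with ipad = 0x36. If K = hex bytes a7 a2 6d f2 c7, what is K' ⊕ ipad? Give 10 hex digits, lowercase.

91945bc4f1

Key hex bytes a7 a2 6d f2 c7 is exactly B = 5 bytes: K' = a7 a2 6d f2 c7.
XOR each byte with 0x36: a7⊕36=91, a2⊕36=94, 6d⊕36=5b, f2⊕36=c4, c7⊕36=f1.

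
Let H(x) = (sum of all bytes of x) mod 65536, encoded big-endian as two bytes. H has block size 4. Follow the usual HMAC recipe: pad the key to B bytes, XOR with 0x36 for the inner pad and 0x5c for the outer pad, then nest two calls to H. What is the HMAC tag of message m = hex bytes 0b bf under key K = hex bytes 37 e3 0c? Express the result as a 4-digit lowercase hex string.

01e8

Key hex bytes 37 e3 0c is 3 bytes ≤ B = 4; zero-pad to 4 bytes: K' = 37 e3 0c 00.
K' ⊕ ipad = 01 d5 3a 36.  K' ⊕ opad = 6b bf 50 5c.
Inner input = (K'⊕ipad) ∥ m = 01 d5 3a 36 ∥ 0b bf.
Inner hash: sum = 1+213+58+54+11+191 = 528 → 02 10.
Outer input = (K'⊕opad) ∥ inner = 6b bf 50 5c ∥ 02 10.
Outer hash (tag): sum = 107+191+80+92+2+16 = 488 → 01 e8.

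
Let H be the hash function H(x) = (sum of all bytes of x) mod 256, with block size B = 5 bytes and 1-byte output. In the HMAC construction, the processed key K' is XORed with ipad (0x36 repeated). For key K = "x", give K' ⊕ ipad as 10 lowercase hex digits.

Key "x" = 78 is 1 byte ≤ B = 5; zero-pad to 5 bytes: K' = 78 00 00 00 00.
XOR each byte with 0x36: 78⊕36=4e, 00⊕36=36, 00⊕36=36, 00⊕36=36, 00⊕36=36.

4e36363636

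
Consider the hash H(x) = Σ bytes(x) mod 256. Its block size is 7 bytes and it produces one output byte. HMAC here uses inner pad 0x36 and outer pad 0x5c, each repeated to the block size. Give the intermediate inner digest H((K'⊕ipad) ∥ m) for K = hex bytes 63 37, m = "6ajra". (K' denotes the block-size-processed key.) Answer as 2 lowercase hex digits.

38

Key hex bytes 63 37 is 2 bytes ≤ B = 7; zero-pad to 7 bytes: K' = 63 37 00 00 00 00 00.
K' ⊕ ipad = 55 01 36 36 36 36 36.
Inner input = 55 01 36 36 36 36 36 ∥ 36 61 6a 72 61.
Inner hash: sum = 85+1+54+54+54+54+54+54+97+106+114+97 = 824; mod 256 = 56 → 38.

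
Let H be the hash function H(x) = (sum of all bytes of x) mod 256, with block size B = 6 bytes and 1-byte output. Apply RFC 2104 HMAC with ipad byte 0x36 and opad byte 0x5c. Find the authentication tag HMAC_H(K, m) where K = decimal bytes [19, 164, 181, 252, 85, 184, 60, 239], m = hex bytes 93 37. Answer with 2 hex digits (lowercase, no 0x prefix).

36

Key decimal bytes [19, 164, 181, 252, 85, 184, 60, 239] = 13 a4 b5 fc 55 b8 3c ef is 8 bytes > B = 6, so hash it first: H(key) = a0, then zero-pad to 6 bytes: K' = a0 00 00 00 00 00.
K' ⊕ ipad = 96 36 36 36 36 36.  K' ⊕ opad = fc 5c 5c 5c 5c 5c.
Inner input = (K'⊕ipad) ∥ m = 96 36 36 36 36 36 ∥ 93 37.
Inner hash: sum = 150+54+54+54+54+54+147+55 = 622; mod 256 = 110 → 6e.
Outer input = (K'⊕opad) ∥ inner = fc 5c 5c 5c 5c 5c ∥ 6e.
Outer hash (tag): sum = 252+92+92+92+92+92+110 = 822; mod 256 = 54 → 36.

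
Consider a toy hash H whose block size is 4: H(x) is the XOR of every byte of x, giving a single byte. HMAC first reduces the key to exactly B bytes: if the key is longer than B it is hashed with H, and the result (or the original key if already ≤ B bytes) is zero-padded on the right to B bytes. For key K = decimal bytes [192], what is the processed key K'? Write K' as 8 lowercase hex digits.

Key decimal bytes [192] = c0 is 1 byte ≤ B = 4; zero-pad to 4 bytes: K' = c0 00 00 00.

c0000000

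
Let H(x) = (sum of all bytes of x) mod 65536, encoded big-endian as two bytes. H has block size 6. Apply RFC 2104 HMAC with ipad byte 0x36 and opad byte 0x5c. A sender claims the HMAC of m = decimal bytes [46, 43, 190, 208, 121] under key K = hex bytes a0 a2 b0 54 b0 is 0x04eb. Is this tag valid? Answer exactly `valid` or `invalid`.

invalid

Key hex bytes a0 a2 b0 54 b0 is 5 bytes ≤ B = 6; zero-pad to 6 bytes: K' = a0 a2 b0 54 b0 00.
K' ⊕ ipad = 96 94 86 62 86 36; K' ⊕ opad = fc fe ec 08 ec 5c.
Inner hash: sum = 150+148+134+98+134+54+46+43+190+208+121 = 1326 → 05 2e.
Outer hash (recomputed tag): sum = 252+254+236+8+236+92+5+46 = 1129 → 04 69.
Recomputed tag = 0469; claimed = 04eb → mismatch.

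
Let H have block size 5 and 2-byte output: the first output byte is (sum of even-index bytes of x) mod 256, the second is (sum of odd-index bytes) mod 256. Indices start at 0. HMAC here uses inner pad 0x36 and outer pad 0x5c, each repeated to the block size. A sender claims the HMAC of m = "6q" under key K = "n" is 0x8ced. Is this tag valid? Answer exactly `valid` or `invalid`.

valid

Key "n" = 6e is 1 byte ≤ B = 5; zero-pad to 5 bytes: K' = 6e 00 00 00 00.
K' ⊕ ipad = 58 36 36 36 36; K' ⊕ opad = 32 5c 5c 5c 5c.
Inner hash: even-index sum = 309 mod 256 = 53; odd-index sum = 162 mod 256 = 162 → 35 a2.
Outer hash (recomputed tag): even-index sum = 396 mod 256 = 140; odd-index sum = 237 mod 256 = 237 → 8c ed.
Recomputed tag = 8ced; claimed = 8ced → match.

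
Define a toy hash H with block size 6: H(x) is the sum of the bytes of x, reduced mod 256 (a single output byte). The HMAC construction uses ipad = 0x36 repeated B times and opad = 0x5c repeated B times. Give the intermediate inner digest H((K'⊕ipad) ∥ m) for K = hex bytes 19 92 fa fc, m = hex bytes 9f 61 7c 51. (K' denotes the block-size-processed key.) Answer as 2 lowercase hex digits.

a2

Key hex bytes 19 92 fa fc is 4 bytes ≤ B = 6; zero-pad to 6 bytes: K' = 19 92 fa fc 00 00.
K' ⊕ ipad = 2f a4 cc ca 36 36.
Inner input = 2f a4 cc ca 36 36 ∥ 9f 61 7c 51.
Inner hash: sum = 47+164+204+202+54+54+159+97+124+81 = 1186; mod 256 = 162 → a2.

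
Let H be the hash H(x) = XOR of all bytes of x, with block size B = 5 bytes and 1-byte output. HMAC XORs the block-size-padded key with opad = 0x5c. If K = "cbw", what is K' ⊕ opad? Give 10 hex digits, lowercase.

3f3e2b5c5c

Key "cbw" = 63 62 77 is 3 bytes ≤ B = 5; zero-pad to 5 bytes: K' = 63 62 77 00 00.
XOR each byte with 0x5c: 63⊕5c=3f, 62⊕5c=3e, 77⊕5c=2b, 00⊕5c=5c, 00⊕5c=5c.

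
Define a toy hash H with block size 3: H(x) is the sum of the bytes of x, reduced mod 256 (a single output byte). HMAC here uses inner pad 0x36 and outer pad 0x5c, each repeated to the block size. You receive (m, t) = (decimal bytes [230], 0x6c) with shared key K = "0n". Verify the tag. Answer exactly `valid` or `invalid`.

Key "0n" = 30 6e is 2 bytes ≤ B = 3; zero-pad to 3 bytes: K' = 30 6e 00.
K' ⊕ ipad = 06 58 36; K' ⊕ opad = 6c 32 5c.
Inner hash: sum = 6+88+54+230 = 378; mod 256 = 122 → 7a.
Outer hash (recomputed tag): sum = 108+50+92+122 = 372; mod 256 = 116 → 74.
Recomputed tag = 74; claimed = 6c → mismatch.

invalid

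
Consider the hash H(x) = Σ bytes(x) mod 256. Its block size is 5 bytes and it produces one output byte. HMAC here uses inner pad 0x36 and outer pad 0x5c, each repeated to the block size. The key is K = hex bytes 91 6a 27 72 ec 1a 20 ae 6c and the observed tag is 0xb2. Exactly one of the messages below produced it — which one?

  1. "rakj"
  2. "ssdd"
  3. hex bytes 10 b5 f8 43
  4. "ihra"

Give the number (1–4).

3

Key hex bytes 91 6a 27 72 ec 1a 20 ae 6c is 9 bytes > B = 5, so hash it first: H(key) = d4, then zero-pad to 5 bytes: K' = d4 00 00 00 00.
K' ⊕ ipad = e2 36 36 36 36; K' ⊕ opad = 88 5c 5c 5c 5c.
m1: inner = H(e2 36 36 36 36 72 61 6b 6a) = 62; tag = H(88 5c 5c 5c 5c 62) = 5a
m2: inner = H(e2 36 36 36 36 73 73 64 64) = 68; tag = H(88 5c 5c 5c 5c 68) = 60
m3: inner = H(e2 36 36 36 36 10 b5 f8 43) = ba; tag = H(88 5c 5c 5c 5c ba) = b2 ← matches
m4: inner = H(e2 36 36 36 36 69 68 72 61) = 5e; tag = H(88 5c 5c 5c 5c 5e) = 56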